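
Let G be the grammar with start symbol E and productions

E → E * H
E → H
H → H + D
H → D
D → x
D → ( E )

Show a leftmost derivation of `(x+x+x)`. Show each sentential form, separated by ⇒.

E ⇒ H ⇒ D ⇒ (E) ⇒ (H) ⇒ (H+D) ⇒ (H+D+D) ⇒ (D+D+D) ⇒ (x+D+D) ⇒ (x+x+D) ⇒ (x+x+x)

E ⇒ H   [E → H]
H ⇒ D   [H → D]
D ⇒ (E)   [D → ( E )]
(E) ⇒ (H)   [E → H]
(H) ⇒ (H+D)   [H → H + D]
(H+D) ⇒ (H+D+D)   [H → H + D]
(H+D+D) ⇒ (D+D+D)   [H → D]
(D+D+D) ⇒ (x+D+D)   [D → x]
(x+D+D) ⇒ (x+x+D)   [D → x]
(x+x+D) ⇒ (x+x+x)   [D → x]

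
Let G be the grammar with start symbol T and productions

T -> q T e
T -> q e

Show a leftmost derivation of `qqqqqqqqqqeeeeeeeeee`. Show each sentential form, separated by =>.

T => qTe => qqTee => qqqTeee => qqqqTeeee => qqqqqTeeeee => qqqqqqTeeeeee => qqqqqqqTeeeeeee => qqqqqqqqTeeeeeeee => qqqqqqqqqTeeeeeeeee => qqqqqqqqqqeeeeeeeeee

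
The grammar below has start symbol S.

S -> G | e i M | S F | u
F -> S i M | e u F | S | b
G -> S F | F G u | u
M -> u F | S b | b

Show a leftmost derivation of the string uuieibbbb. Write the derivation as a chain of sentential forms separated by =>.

S => SF => SFF => GFF => uFF => uSiMF => uuiMF => uuiSbF => uuiSFbF => uuieiMFbF => uuieibFbF => uuieibbbF => uuieibbbb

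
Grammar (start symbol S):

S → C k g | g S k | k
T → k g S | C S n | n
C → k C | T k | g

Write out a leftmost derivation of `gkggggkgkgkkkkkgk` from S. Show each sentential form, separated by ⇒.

S ⇒ gSk ⇒ gCkgk ⇒ gTkkgk ⇒ gkgSkkgk ⇒ gkggSkkkgk ⇒ gkgggSkkkkgk ⇒ gkggggSkkkkkgk ⇒ gkggggCkgkkkkkgk ⇒ gkggggkCkgkkkkkgk ⇒ gkggggkgkgkkkkkgk

S ⇒ gSk   [S → g S k]
gSk ⇒ gCkgk   [S → C k g]
gCkgk ⇒ gTkkgk   [C → T k]
gTkkgk ⇒ gkgSkkgk   [T → k g S]
gkgSkkgk ⇒ gkggSkkkgk   [S → g S k]
gkggSkkkgk ⇒ gkgggSkkkkgk   [S → g S k]
gkgggSkkkkgk ⇒ gkggggSkkkkkgk   [S → g S k]
gkggggSkkkkkgk ⇒ gkggggCkgkkkkkgk   [S → C k g]
gkggggCkgkkkkkgk ⇒ gkggggkCkgkkkkkgk   [C → k C]
gkggggkCkgkkkkkgk ⇒ gkggggkgkgkkkkkgk   [C → g]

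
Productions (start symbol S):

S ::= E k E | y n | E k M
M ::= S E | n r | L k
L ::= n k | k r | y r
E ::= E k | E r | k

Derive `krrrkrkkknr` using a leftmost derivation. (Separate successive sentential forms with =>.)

S => EkM => EkkM => EkkkM => ErkkkM => EkrkkkM => ErkrkkkM => ErrkrkkkM => ErrrkrkkkM => krrrkrkkkM => krrrkrkkknr

S => EkM   [S ::= E k M]
EkM => EkkM   [E ::= E k]
EkkM => EkkkM   [E ::= E k]
EkkkM => ErkkkM   [E ::= E r]
ErkkkM => EkrkkkM   [E ::= E k]
EkrkkkM => ErkrkkkM   [E ::= E r]
ErkrkkkM => ErrkrkkkM   [E ::= E r]
ErrkrkkkM => ErrrkrkkkM   [E ::= E r]
ErrrkrkkkM => krrrkrkkkM   [E ::= k]
krrrkrkkkM => krrrkrkkknr   [M ::= n r]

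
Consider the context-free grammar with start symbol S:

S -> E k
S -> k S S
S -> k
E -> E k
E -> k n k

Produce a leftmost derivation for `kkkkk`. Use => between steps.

S => kSS => kkS => kkkSS => kkkkS => kkkkk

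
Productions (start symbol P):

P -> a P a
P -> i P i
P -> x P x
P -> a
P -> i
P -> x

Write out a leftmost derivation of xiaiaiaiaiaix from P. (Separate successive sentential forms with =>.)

P=>xPx=>xiPix=>xiaPaix=>xiaiPiaix=>xiaiaPaiaix=>xiaiaiPiaiaix=>xiaiaiaiaiaix

P => xPx   [P -> x P x]
xPx => xiPix   [P -> i P i]
xiPix => xiaPaix   [P -> a P a]
xiaPaix => xiaiPiaix   [P -> i P i]
xiaiPiaix => xiaiaPaiaix   [P -> a P a]
xiaiaPaiaix => xiaiaiPiaiaix   [P -> i P i]
xiaiaiPiaiaix => xiaiaiaiaiaix   [P -> a]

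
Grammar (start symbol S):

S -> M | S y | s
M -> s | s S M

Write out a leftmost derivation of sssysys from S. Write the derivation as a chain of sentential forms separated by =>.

S => M   [S -> M]
M => sSM   [M -> s S M]
sSM => sSyM   [S -> S y]
sSyM => sMyM   [S -> M]
sMyM => ssSMyM   [M -> s S M]
ssSMyM => ssSyMyM   [S -> S y]
ssSyMyM => ssMyMyM   [S -> M]
ssMyMyM => sssyMyM   [M -> s]
sssyMyM => sssysyM   [M -> s]
sssysyM => sssysys   [M -> s]

S => M => sSM => sSyM => sMyM => ssSMyM => ssSyMyM => ssMyMyM => sssyMyM => sssysyM => sssysys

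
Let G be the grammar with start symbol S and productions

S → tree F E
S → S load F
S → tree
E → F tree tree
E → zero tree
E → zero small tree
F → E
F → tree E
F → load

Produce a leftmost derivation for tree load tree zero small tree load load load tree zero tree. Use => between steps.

S => S load F   [S → S load F]
S load F => S load F load F   [S → S load F]
S load F load F => S load F load F load F   [S → S load F]
S load F load F load F => tree load F load F load F   [S → tree]
tree load F load F load F => tree load tree E load F load F   [F → tree E]
tree load tree E load F load F => tree load tree zero small tree load F load F   [E → zero small tree]
tree load tree zero small tree load F load F => tree load tree zero small tree load load load F   [F → load]
tree load tree zero small tree load load load F => tree load tree zero small tree load load load tree E   [F → tree E]
tree load tree zero small tree load load load tree E => tree load tree zero small tree load load load tree zero tree   [E → zero tree]

S => S load F => S load F load F => S load F load F load F => tree load F load F load F => tree load tree E load F load F => tree load tree zero small tree load F load F => tree load tree zero small tree load load load F => tree load tree zero small tree load load load tree E => tree load tree zero small tree load load load tree zero tree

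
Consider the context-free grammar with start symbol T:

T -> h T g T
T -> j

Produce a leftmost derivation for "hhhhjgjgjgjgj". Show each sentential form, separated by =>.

T => hTgT   [T -> h T g T]
hTgT => hhTgTgT   [T -> h T g T]
hhTgTgT => hhhTgTgTgT   [T -> h T g T]
hhhTgTgTgT => hhhhTgTgTgTgT   [T -> h T g T]
hhhhTgTgTgTgT => hhhhjgTgTgTgT   [T -> j]
hhhhjgTgTgTgT => hhhhjgjgTgTgT   [T -> j]
hhhhjgjgTgTgT => hhhhjgjgjgTgT   [T -> j]
hhhhjgjgjgTgT => hhhhjgjgjgjgT   [T -> j]
hhhhjgjgjgjgT => hhhhjgjgjgjgj   [T -> j]

T => hTgT => hhTgTgT => hhhTgTgTgT => hhhhTgTgTgTgT => hhhhjgTgTgTgT => hhhhjgjgTgTgT => hhhhjgjgjgTgT => hhhhjgjgjgjgT => hhhhjgjgjgjgj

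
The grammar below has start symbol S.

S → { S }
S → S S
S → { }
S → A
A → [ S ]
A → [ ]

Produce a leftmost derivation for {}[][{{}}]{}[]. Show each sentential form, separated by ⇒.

S⇒SS⇒SSS⇒{}SS⇒{}SSS⇒{}ASS⇒{}[]SS⇒{}[]SSS⇒{}[]ASS⇒{}[][S]SS⇒{}[][{S}]SS⇒{}[][{{}}]SS⇒{}[][{{}}]{}S⇒{}[][{{}}]{}A⇒{}[][{{}}]{}[]

S ⇒ SS   [S → S S]
SS ⇒ SSS   [S → S S]
SSS ⇒ {}SS   [S → { }]
{}SS ⇒ {}SSS   [S → S S]
{}SSS ⇒ {}ASS   [S → A]
{}ASS ⇒ {}[]SS   [A → [ ]]
{}[]SS ⇒ {}[]SSS   [S → S S]
{}[]SSS ⇒ {}[]ASS   [S → A]
{}[]ASS ⇒ {}[][S]SS   [A → [ S ]]
{}[][S]SS ⇒ {}[][{S}]SS   [S → { S }]
{}[][{S}]SS ⇒ {}[][{{}}]SS   [S → { }]
{}[][{{}}]SS ⇒ {}[][{{}}]{}S   [S → { }]
{}[][{{}}]{}S ⇒ {}[][{{}}]{}A   [S → A]
{}[][{{}}]{}A ⇒ {}[][{{}}]{}[]   [A → [ ]]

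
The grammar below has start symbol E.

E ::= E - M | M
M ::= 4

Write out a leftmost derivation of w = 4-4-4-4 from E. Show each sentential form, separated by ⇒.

E ⇒ E-M ⇒ E-M-M ⇒ E-M-M-M ⇒ M-M-M-M ⇒ 4-M-M-M ⇒ 4-4-M-M ⇒ 4-4-4-M ⇒ 4-4-4-4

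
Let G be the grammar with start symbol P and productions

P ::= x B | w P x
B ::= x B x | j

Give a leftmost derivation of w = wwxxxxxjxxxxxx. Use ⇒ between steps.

P ⇒ wPx ⇒ wwPxx ⇒ wwxBxx ⇒ wwxxBxxx ⇒ wwxxxBxxxx ⇒ wwxxxxBxxxxx ⇒ wwxxxxxBxxxxxx ⇒ wwxxxxxjxxxxxx

P ⇒ wPx   [P ::= w P x]
wPx ⇒ wwPxx   [P ::= w P x]
wwPxx ⇒ wwxBxx   [P ::= x B]
wwxBxx ⇒ wwxxBxxx   [B ::= x B x]
wwxxBxxx ⇒ wwxxxBxxxx   [B ::= x B x]
wwxxxBxxxx ⇒ wwxxxxBxxxxx   [B ::= x B x]
wwxxxxBxxxxx ⇒ wwxxxxxBxxxxxx   [B ::= x B x]
wwxxxxxBxxxxxx ⇒ wwxxxxxjxxxxxx   [B ::= j]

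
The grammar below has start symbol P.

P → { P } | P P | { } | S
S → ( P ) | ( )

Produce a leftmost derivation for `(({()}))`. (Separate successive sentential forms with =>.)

P => S => (P) => (S) => ((P)) => (({P})) => (({S})) => (({()}))

P => S   [P → S]
S => (P)   [S → ( P )]
(P) => (S)   [P → S]
(S) => ((P))   [S → ( P )]
((P)) => (({P}))   [P → { P }]
(({P})) => (({S}))   [P → S]
(({S})) => (({()}))   [S → ( )]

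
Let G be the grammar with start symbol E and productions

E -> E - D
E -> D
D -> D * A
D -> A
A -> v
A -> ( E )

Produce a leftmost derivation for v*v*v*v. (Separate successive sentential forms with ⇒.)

E ⇒ D ⇒ D*A ⇒ D*A*A ⇒ D*A*A*A ⇒ A*A*A*A ⇒ v*A*A*A ⇒ v*v*A*A ⇒ v*v*v*A ⇒ v*v*v*v

E ⇒ D   [E -> D]
D ⇒ D*A   [D -> D * A]
D*A ⇒ D*A*A   [D -> D * A]
D*A*A ⇒ D*A*A*A   [D -> D * A]
D*A*A*A ⇒ A*A*A*A   [D -> A]
A*A*A*A ⇒ v*A*A*A   [A -> v]
v*A*A*A ⇒ v*v*A*A   [A -> v]
v*v*A*A ⇒ v*v*v*A   [A -> v]
v*v*v*A ⇒ v*v*v*v   [A -> v]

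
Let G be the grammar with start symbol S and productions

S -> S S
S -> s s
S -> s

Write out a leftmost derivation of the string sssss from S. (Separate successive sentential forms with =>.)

S => SS   [S -> S S]
SS => SSS   [S -> S S]
SSS => sSS   [S -> s]
sSS => sSSS   [S -> S S]
sSSS => sSSSS   [S -> S S]
sSSSS => ssSSS   [S -> s]
ssSSS => sssSS   [S -> s]
sssSS => ssssS   [S -> s]
ssssS => sssss   [S -> s]

S=>SS=>SSS=>sSS=>sSSS=>sSSSS=>ssSSS=>sssSS=>ssssS=>sssss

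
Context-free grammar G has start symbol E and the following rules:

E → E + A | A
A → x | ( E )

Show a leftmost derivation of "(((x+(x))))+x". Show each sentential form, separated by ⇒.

E ⇒ E+A ⇒ A+A ⇒ (E)+A ⇒ (A)+A ⇒ ((E))+A ⇒ ((A))+A ⇒ (((E)))+A ⇒ (((E+A)))+A ⇒ (((A+A)))+A ⇒ (((x+A)))+A ⇒ (((x+(E))))+A ⇒ (((x+(A))))+A ⇒ (((x+(x))))+A ⇒ (((x+(x))))+x

E ⇒ E+A   [E → E + A]
E+A ⇒ A+A   [E → A]
A+A ⇒ (E)+A   [A → ( E )]
(E)+A ⇒ (A)+A   [E → A]
(A)+A ⇒ ((E))+A   [A → ( E )]
((E))+A ⇒ ((A))+A   [E → A]
((A))+A ⇒ (((E)))+A   [A → ( E )]
(((E)))+A ⇒ (((E+A)))+A   [E → E + A]
(((E+A)))+A ⇒ (((A+A)))+A   [E → A]
(((A+A)))+A ⇒ (((x+A)))+A   [A → x]
(((x+A)))+A ⇒ (((x+(E))))+A   [A → ( E )]
(((x+(E))))+A ⇒ (((x+(A))))+A   [E → A]
(((x+(A))))+A ⇒ (((x+(x))))+A   [A → x]
(((x+(x))))+A ⇒ (((x+(x))))+x   [A → x]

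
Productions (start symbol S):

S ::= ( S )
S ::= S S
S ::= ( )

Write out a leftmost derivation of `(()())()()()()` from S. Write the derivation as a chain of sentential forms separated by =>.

S => SS   [S ::= S S]
SS => SSS   [S ::= S S]
SSS => SSSS   [S ::= S S]
SSSS => SSSSS   [S ::= S S]
SSSSS => (S)SSSS   [S ::= ( S )]
(S)SSSS => (SS)SSSS   [S ::= S S]
(SS)SSSS => (()S)SSSS   [S ::= ( )]
(()S)SSSS => (()())SSSS   [S ::= ( )]
(()())SSSS => (()())()SSS   [S ::= ( )]
(()())()SSS => (()())()()SS   [S ::= ( )]
(()())()()SS => (()())()()()S   [S ::= ( )]
(()())()()()S => (()())()()()()   [S ::= ( )]

S => SS => SSS => SSSS => SSSSS => (S)SSSS => (SS)SSSS => (()S)SSSS => (()())SSSS => (()())()SSS => (()())()()SS => (()())()()()S => (()())()()()()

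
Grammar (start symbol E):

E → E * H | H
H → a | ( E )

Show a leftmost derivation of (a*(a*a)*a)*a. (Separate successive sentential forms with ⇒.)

E ⇒ E*H ⇒ H*H ⇒ (E)*H ⇒ (E*H)*H ⇒ (E*H*H)*H ⇒ (H*H*H)*H ⇒ (a*H*H)*H ⇒ (a*(E)*H)*H ⇒ (a*(E*H)*H)*H ⇒ (a*(H*H)*H)*H ⇒ (a*(a*H)*H)*H ⇒ (a*(a*a)*H)*H ⇒ (a*(a*a)*a)*H ⇒ (a*(a*a)*a)*a

E ⇒ E*H   [E → E * H]
E*H ⇒ H*H   [E → H]
H*H ⇒ (E)*H   [H → ( E )]
(E)*H ⇒ (E*H)*H   [E → E * H]
(E*H)*H ⇒ (E*H*H)*H   [E → E * H]
(E*H*H)*H ⇒ (H*H*H)*H   [E → H]
(H*H*H)*H ⇒ (a*H*H)*H   [H → a]
(a*H*H)*H ⇒ (a*(E)*H)*H   [H → ( E )]
(a*(E)*H)*H ⇒ (a*(E*H)*H)*H   [E → E * H]
(a*(E*H)*H)*H ⇒ (a*(H*H)*H)*H   [E → H]
(a*(H*H)*H)*H ⇒ (a*(a*H)*H)*H   [H → a]
(a*(a*H)*H)*H ⇒ (a*(a*a)*H)*H   [H → a]
(a*(a*a)*H)*H ⇒ (a*(a*a)*a)*H   [H → a]
(a*(a*a)*a)*H ⇒ (a*(a*a)*a)*a   [H → a]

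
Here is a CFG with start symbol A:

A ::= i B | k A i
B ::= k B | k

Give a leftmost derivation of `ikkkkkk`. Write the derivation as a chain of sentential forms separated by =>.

A => iB   [A ::= i B]
iB => ikB   [B ::= k B]
ikB => ikkB   [B ::= k B]
ikkB => ikkkB   [B ::= k B]
ikkkB => ikkkkB   [B ::= k B]
ikkkkB => ikkkkkB   [B ::= k B]
ikkkkkB => ikkkkkk   [B ::= k]

A => iB => ikB => ikkB => ikkkB => ikkkkB => ikkkkkB => ikkkkkk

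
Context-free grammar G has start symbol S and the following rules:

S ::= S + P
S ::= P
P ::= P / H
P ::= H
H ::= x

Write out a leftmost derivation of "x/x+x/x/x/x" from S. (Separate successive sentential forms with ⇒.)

S ⇒ S+P ⇒ P+P ⇒ P/H+P ⇒ H/H+P ⇒ x/H+P ⇒ x/x+P ⇒ x/x+P/H ⇒ x/x+P/H/H ⇒ x/x+P/H/H/H ⇒ x/x+H/H/H/H ⇒ x/x+x/H/H/H ⇒ x/x+x/x/H/H ⇒ x/x+x/x/x/H ⇒ x/x+x/x/x/x

S ⇒ S+P   [S ::= S + P]
S+P ⇒ P+P   [S ::= P]
P+P ⇒ P/H+P   [P ::= P / H]
P/H+P ⇒ H/H+P   [P ::= H]
H/H+P ⇒ x/H+P   [H ::= x]
x/H+P ⇒ x/x+P   [H ::= x]
x/x+P ⇒ x/x+P/H   [P ::= P / H]
x/x+P/H ⇒ x/x+P/H/H   [P ::= P / H]
x/x+P/H/H ⇒ x/x+P/H/H/H   [P ::= P / H]
x/x+P/H/H/H ⇒ x/x+H/H/H/H   [P ::= H]
x/x+H/H/H/H ⇒ x/x+x/H/H/H   [H ::= x]
x/x+x/H/H/H ⇒ x/x+x/x/H/H   [H ::= x]
x/x+x/x/H/H ⇒ x/x+x/x/x/H   [H ::= x]
x/x+x/x/x/H ⇒ x/x+x/x/x/x   [H ::= x]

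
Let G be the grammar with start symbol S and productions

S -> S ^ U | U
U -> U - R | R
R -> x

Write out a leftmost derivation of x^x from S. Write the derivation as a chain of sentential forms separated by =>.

S=>S^U=>U^U=>R^U=>x^U=>x^R=>x^x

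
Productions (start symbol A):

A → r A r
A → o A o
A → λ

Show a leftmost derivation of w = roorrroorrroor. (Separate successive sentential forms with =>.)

A => rAr => roAor => rooAoor => roorAroor => roorrArroor => roorrrArrroor => roorrroAorrroor => roorrroorrroor

A => rAr   [A → r A r]
rAr => roAor   [A → o A o]
roAor => rooAoor   [A → o A o]
rooAoor => roorAroor   [A → r A r]
roorAroor => roorrArroor   [A → r A r]
roorrArroor => roorrrArrroor   [A → r A r]
roorrrArrroor => roorrroAorrroor   [A → o A o]
roorrroAorrroor => roorrroorrroor   [A → λ]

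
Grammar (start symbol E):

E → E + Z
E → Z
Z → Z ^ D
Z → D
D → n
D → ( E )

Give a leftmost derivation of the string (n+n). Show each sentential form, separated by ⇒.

E ⇒ Z   [E → Z]
Z ⇒ D   [Z → D]
D ⇒ (E)   [D → ( E )]
(E) ⇒ (E+Z)   [E → E + Z]
(E+Z) ⇒ (Z+Z)   [E → Z]
(Z+Z) ⇒ (D+Z)   [Z → D]
(D+Z) ⇒ (n+Z)   [D → n]
(n+Z) ⇒ (n+D)   [Z → D]
(n+D) ⇒ (n+n)   [D → n]

E ⇒ Z ⇒ D ⇒ (E) ⇒ (E+Z) ⇒ (Z+Z) ⇒ (D+Z) ⇒ (n+Z) ⇒ (n+D) ⇒ (n+n)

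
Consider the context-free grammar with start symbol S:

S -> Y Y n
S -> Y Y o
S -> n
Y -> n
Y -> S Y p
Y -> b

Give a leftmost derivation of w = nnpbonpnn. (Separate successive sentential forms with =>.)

S => YYn => SYpYn => YYoYpYn => SYpYoYpYn => nYpYoYpYn => nnpYoYpYn => nnpboYpYn => nnpbonpYn => nnpbonpnn

S => YYn   [S -> Y Y n]
YYn => SYpYn   [Y -> S Y p]
SYpYn => YYoYpYn   [S -> Y Y o]
YYoYpYn => SYpYoYpYn   [Y -> S Y p]
SYpYoYpYn => nYpYoYpYn   [S -> n]
nYpYoYpYn => nnpYoYpYn   [Y -> n]
nnpYoYpYn => nnpboYpYn   [Y -> b]
nnpboYpYn => nnpbonpYn   [Y -> n]
nnpbonpYn => nnpbonpnn   [Y -> n]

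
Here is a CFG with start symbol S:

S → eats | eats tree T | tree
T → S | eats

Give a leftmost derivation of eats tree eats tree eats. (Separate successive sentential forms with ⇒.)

S ⇒ eats tree T ⇒ eats tree S ⇒ eats tree eats tree T ⇒ eats tree eats tree S ⇒ eats tree eats tree eats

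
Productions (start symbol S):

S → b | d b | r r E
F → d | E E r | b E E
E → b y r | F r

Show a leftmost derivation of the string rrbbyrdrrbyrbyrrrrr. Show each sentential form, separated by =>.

S=>rrE=>rrFr=>rrEErr=>rrFrErr=>rrbEErErr=>rrbbyrErErr=>rrbbyrFrrErr=>rrbbyrdrrErr=>rrbbyrdrrFrrr=>rrbbyrdrrEErrrr=>rrbbyrdrrbyrErrrr=>rrbbyrdrrbyrbyrrrrr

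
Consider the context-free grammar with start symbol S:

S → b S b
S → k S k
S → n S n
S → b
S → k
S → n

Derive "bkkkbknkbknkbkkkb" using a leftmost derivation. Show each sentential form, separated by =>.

S => bSb => bkSkb => bkkSkkb => bkkkSkkkb => bkkkbSbkkkb => bkkkbkSkbkkkb => bkkkbknSnkbkkkb => bkkkbknkSknkbkkkb => bkkkbknkbknkbkkkb

S => bSb   [S → b S b]
bSb => bkSkb   [S → k S k]
bkSkb => bkkSkkb   [S → k S k]
bkkSkkb => bkkkSkkkb   [S → k S k]
bkkkSkkkb => bkkkbSbkkkb   [S → b S b]
bkkkbSbkkkb => bkkkbkSkbkkkb   [S → k S k]
bkkkbkSkbkkkb => bkkkbknSnkbkkkb   [S → n S n]
bkkkbknSnkbkkkb => bkkkbknkSknkbkkkb   [S → k S k]
bkkkbknkSknkbkkkb => bkkkbknkbknkbkkkb   [S → b]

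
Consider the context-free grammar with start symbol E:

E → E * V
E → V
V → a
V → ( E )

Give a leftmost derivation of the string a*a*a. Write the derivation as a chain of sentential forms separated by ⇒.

E ⇒ E*V ⇒ E*V*V ⇒ V*V*V ⇒ a*V*V ⇒ a*a*V ⇒ a*a*a

E ⇒ E*V   [E → E * V]
E*V ⇒ E*V*V   [E → E * V]
E*V*V ⇒ V*V*V   [E → V]
V*V*V ⇒ a*V*V   [V → a]
a*V*V ⇒ a*a*V   [V → a]
a*a*V ⇒ a*a*a   [V → a]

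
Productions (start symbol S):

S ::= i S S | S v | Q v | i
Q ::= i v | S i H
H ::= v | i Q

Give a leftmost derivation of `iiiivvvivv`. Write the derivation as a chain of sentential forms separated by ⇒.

S⇒iSS⇒iiS⇒iiQv⇒iiSiHv⇒iiSviHv⇒iiQvviHv⇒iiSiHvviHv⇒iiiiHvviHv⇒iiiivvviHv⇒iiiivvvivv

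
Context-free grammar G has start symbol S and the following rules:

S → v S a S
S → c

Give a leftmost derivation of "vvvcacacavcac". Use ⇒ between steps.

S ⇒ vSaS ⇒ vvSaSaS ⇒ vvvSaSaSaS ⇒ vvvcaSaSaS ⇒ vvvcacaSaS ⇒ vvvcacacaS ⇒ vvvcacacavSaS ⇒ vvvcacacavcaS ⇒ vvvcacacavcac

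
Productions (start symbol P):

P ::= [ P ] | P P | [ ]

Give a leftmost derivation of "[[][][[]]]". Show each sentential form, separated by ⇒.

P ⇒ [P]   [P ::= [ P ]]
[P] ⇒ [PP]   [P ::= P P]
[PP] ⇒ [PPP]   [P ::= P P]
[PPP] ⇒ [[]PP]   [P ::= [ ]]
[[]PP] ⇒ [[][]P]   [P ::= [ ]]
[[][]P] ⇒ [[][][P]]   [P ::= [ P ]]
[[][][P]] ⇒ [[][][[]]]   [P ::= [ ]]

P ⇒ [P] ⇒ [PP] ⇒ [PPP] ⇒ [[]PP] ⇒ [[][]P] ⇒ [[][][P]] ⇒ [[][][[]]]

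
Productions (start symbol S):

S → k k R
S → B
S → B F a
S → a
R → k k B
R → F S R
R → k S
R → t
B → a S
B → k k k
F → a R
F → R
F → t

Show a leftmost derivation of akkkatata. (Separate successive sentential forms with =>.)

S => BFa   [S → B F a]
BFa => aSFa   [B → a S]
aSFa => aBFaFa   [S → B F a]
aBFaFa => akkkFaFa   [B → k k k]
akkkFaFa => akkkaRaFa   [F → a R]
akkkaRaFa => akkkataFa   [R → t]
akkkataFa => akkkatata   [F → t]

S=>BFa=>aSFa=>aBFaFa=>akkkFaFa=>akkkaRaFa=>akkkataFa=>akkkatata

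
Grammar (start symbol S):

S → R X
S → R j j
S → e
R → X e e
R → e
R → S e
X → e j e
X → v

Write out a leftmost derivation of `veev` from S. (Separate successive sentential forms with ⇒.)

S⇒RX⇒XeeX⇒veeX⇒veev

S ⇒ RX   [S → R X]
RX ⇒ XeeX   [R → X e e]
XeeX ⇒ veeX   [X → v]
veeX ⇒ veev   [X → v]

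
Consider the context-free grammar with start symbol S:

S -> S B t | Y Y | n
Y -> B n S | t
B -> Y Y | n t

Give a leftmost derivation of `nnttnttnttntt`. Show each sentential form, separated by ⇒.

S ⇒ SBt ⇒ SBtBt ⇒ SBtBtBt ⇒ SBtBtBtBt ⇒ nBtBtBtBt ⇒ nnttBtBtBt ⇒ nnttnttBtBt ⇒ nnttnttnttBt ⇒ nnttnttnttntt

S ⇒ SBt   [S -> S B t]
SBt ⇒ SBtBt   [S -> S B t]
SBtBt ⇒ SBtBtBt   [S -> S B t]
SBtBtBt ⇒ SBtBtBtBt   [S -> S B t]
SBtBtBtBt ⇒ nBtBtBtBt   [S -> n]
nBtBtBtBt ⇒ nnttBtBtBt   [B -> n t]
nnttBtBtBt ⇒ nnttnttBtBt   [B -> n t]
nnttnttBtBt ⇒ nnttnttnttBt   [B -> n t]
nnttnttnttBt ⇒ nnttnttnttntt   [B -> n t]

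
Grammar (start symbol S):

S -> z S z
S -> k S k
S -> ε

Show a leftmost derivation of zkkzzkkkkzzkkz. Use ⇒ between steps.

S ⇒ zSz   [S -> z S z]
zSz ⇒ zkSkz   [S -> k S k]
zkSkz ⇒ zkkSkkz   [S -> k S k]
zkkSkkz ⇒ zkkzSzkkz   [S -> z S z]
zkkzSzkkz ⇒ zkkzzSzzkkz   [S -> z S z]
zkkzzSzzkkz ⇒ zkkzzkSkzzkkz   [S -> k S k]
zkkzzkSkzzkkz ⇒ zkkzzkkSkkzzkkz   [S -> k S k]
zkkzzkkSkkzzkkz ⇒ zkkzzkkkkzzkkz   [S -> ε]

S ⇒ zSz ⇒ zkSkz ⇒ zkkSkkz ⇒ zkkzSzkkz ⇒ zkkzzSzzkkz ⇒ zkkzzkSkzzkkz ⇒ zkkzzkkSkkzzkkz ⇒ zkkzzkkkkzzkkz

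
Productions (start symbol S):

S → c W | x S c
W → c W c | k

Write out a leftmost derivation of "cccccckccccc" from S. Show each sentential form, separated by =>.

S => cW => ccWc => cccWcc => ccccWccc => cccccWcccc => ccccccWccccc => cccccckccccc

S => cW   [S → c W]
cW => ccWc   [W → c W c]
ccWc => cccWcc   [W → c W c]
cccWcc => ccccWccc   [W → c W c]
ccccWccc => cccccWcccc   [W → c W c]
cccccWcccc => ccccccWccccc   [W → c W c]
ccccccWccccc => cccccckccccc   [W → k]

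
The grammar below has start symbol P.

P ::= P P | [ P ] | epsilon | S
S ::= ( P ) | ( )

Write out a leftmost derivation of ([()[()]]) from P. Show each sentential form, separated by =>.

P => S => (P) => ([P]) => ([PP]) => ([SP]) => ([()P]) => ([()[P]]) => ([()[S]]) => ([()[()]])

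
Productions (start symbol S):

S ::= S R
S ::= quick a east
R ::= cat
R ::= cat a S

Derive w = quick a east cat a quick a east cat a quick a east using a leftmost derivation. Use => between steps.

S => S R => quick a east R => quick a east cat a S => quick a east cat a S R => quick a east cat a quick a east R => quick a east cat a quick a east cat a S => quick a east cat a quick a east cat a quick a east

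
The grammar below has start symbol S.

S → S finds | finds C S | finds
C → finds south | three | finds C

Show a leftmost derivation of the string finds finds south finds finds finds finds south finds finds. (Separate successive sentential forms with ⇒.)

S ⇒ finds C S ⇒ finds finds south S ⇒ finds finds south S finds ⇒ finds finds south finds C S finds ⇒ finds finds south finds finds C S finds ⇒ finds finds south finds finds finds C S finds ⇒ finds finds south finds finds finds finds south S finds ⇒ finds finds south finds finds finds finds south finds finds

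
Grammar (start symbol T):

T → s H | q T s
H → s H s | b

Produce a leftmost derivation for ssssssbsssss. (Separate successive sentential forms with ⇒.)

T ⇒ sH ⇒ ssHs ⇒ sssHss ⇒ ssssHsss ⇒ sssssHssss ⇒ ssssssHsssss ⇒ ssssssbsssss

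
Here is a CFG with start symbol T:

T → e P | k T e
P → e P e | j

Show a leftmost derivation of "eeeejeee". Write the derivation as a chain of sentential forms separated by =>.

T=>eP=>eePe=>eeePee=>eeeePeee=>eeeejeee

T => eP   [T → e P]
eP => eePe   [P → e P e]
eePe => eeePee   [P → e P e]
eeePee => eeeePeee   [P → e P e]
eeeePeee => eeeejeee   [P → j]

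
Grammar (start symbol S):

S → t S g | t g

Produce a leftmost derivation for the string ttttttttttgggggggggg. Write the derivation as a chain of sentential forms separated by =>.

S => tSg   [S → t S g]
tSg => ttSgg   [S → t S g]
ttSgg => tttSggg   [S → t S g]
tttSggg => ttttSgggg   [S → t S g]
ttttSgggg => tttttSggggg   [S → t S g]
tttttSggggg => ttttttSgggggg   [S → t S g]
ttttttSgggggg => tttttttSggggggg   [S → t S g]
tttttttSggggggg => ttttttttSgggggggg   [S → t S g]
ttttttttSgggggggg => tttttttttSggggggggg   [S → t S g]
tttttttttSggggggggg => ttttttttttgggggggggg   [S → t g]

S => tSg => ttSgg => tttSggg => ttttSgggg => tttttSggggg => ttttttSgggggg => tttttttSggggggg => ttttttttSgggggggg => tttttttttSggggggggg => ttttttttttgggggggggg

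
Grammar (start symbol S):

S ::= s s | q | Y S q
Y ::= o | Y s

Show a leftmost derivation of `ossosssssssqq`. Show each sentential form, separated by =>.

S => YSq => YsSq => YssSq => ossSq => ossYSqq => ossYsSqq => ossYssSqq => ossYsssSqq => ossYssssSqq => ossYsssssSqq => ossosssssSqq => ossosssssssqq

S => YSq   [S ::= Y S q]
YSq => YsSq   [Y ::= Y s]
YsSq => YssSq   [Y ::= Y s]
YssSq => ossSq   [Y ::= o]
ossSq => ossYSqq   [S ::= Y S q]
ossYSqq => ossYsSqq   [Y ::= Y s]
ossYsSqq => ossYssSqq   [Y ::= Y s]
ossYssSqq => ossYsssSqq   [Y ::= Y s]
ossYsssSqq => ossYssssSqq   [Y ::= Y s]
ossYssssSqq => ossYsssssSqq   [Y ::= Y s]
ossYsssssSqq => ossosssssSqq   [Y ::= o]
ossosssssSqq => ossosssssssqq   [S ::= s s]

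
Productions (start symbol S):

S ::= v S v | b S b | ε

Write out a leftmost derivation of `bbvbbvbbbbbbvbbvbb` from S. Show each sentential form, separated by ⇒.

S ⇒ bSb ⇒ bbSbb ⇒ bbvSvbb ⇒ bbvbSbvbb ⇒ bbvbbSbbvbb ⇒ bbvbbvSvbbvbb ⇒ bbvbbvbSbvbbvbb ⇒ bbvbbvbbSbbvbbvbb ⇒ bbvbbvbbbSbbbvbbvbb ⇒ bbvbbvbbbbbbvbbvbb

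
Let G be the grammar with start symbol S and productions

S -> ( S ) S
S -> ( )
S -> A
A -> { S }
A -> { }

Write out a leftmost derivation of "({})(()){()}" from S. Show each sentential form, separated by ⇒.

S ⇒ (S)S ⇒ (A)S ⇒ ({})S ⇒ ({})(S)S ⇒ ({})(())S ⇒ ({})(())A ⇒ ({})(()){S} ⇒ ({})(()){()}

S ⇒ (S)S   [S -> ( S ) S]
(S)S ⇒ (A)S   [S -> A]
(A)S ⇒ ({})S   [A -> { }]
({})S ⇒ ({})(S)S   [S -> ( S ) S]
({})(S)S ⇒ ({})(())S   [S -> ( )]
({})(())S ⇒ ({})(())A   [S -> A]
({})(())A ⇒ ({})(()){S}   [A -> { S }]
({})(()){S} ⇒ ({})(()){()}   [S -> ( )]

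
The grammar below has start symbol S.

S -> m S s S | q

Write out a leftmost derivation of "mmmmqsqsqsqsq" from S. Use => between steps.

S => mSsS   [S -> m S s S]
mSsS => mmSsSsS   [S -> m S s S]
mmSsSsS => mmmSsSsSsS   [S -> m S s S]
mmmSsSsSsS => mmmmSsSsSsSsS   [S -> m S s S]
mmmmSsSsSsSsS => mmmmqsSsSsSsS   [S -> q]
mmmmqsSsSsSsS => mmmmqsqsSsSsS   [S -> q]
mmmmqsqsSsSsS => mmmmqsqsqsSsS   [S -> q]
mmmmqsqsqsSsS => mmmmqsqsqsqsS   [S -> q]
mmmmqsqsqsqsS => mmmmqsqsqsqsq   [S -> q]

S => mSsS => mmSsSsS => mmmSsSsSsS => mmmmSsSsSsSsS => mmmmqsSsSsSsS => mmmmqsqsSsSsS => mmmmqsqsqsSsS => mmmmqsqsqsqsS => mmmmqsqsqsqsq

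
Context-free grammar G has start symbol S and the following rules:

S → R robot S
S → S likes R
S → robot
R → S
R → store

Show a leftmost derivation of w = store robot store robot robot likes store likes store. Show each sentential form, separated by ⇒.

S ⇒ S likes R ⇒ R robot S likes R ⇒ store robot S likes R ⇒ store robot S likes R likes R ⇒ store robot R robot S likes R likes R ⇒ store robot store robot S likes R likes R ⇒ store robot store robot robot likes R likes R ⇒ store robot store robot robot likes store likes R ⇒ store robot store robot robot likes store likes store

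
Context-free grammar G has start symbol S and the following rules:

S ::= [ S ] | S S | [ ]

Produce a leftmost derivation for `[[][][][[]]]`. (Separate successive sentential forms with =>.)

S=>[S]=>[SS]=>[[]S]=>[[]SS]=>[[][]S]=>[[][]SS]=>[[][][]S]=>[[][][][S]]=>[[][][][[]]]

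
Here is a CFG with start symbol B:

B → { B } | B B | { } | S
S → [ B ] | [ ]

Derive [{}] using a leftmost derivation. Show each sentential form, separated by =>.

B => S   [B → S]
S => [B]   [S → [ B ]]
[B] => [{}]   [B → { }]

B => S => [B] => [{}]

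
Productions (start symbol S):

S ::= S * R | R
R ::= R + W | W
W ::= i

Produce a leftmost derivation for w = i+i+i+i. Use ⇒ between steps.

S ⇒ R ⇒ R+W ⇒ R+W+W ⇒ R+W+W+W ⇒ W+W+W+W ⇒ i+W+W+W ⇒ i+i+W+W ⇒ i+i+i+W ⇒ i+i+i+i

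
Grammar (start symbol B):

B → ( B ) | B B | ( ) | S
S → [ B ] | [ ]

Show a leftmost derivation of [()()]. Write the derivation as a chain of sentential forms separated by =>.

B => S   [B → S]
S => [B]   [S → [ B ]]
[B] => [BB]   [B → B B]
[BB] => [()B]   [B → ( )]
[()B] => [()()]   [B → ( )]

B => S => [B] => [BB] => [()B] => [()()]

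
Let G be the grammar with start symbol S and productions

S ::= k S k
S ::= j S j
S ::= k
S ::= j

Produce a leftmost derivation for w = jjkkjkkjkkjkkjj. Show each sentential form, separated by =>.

S=>jSj=>jjSjj=>jjkSkjj=>jjkkSkkjj=>jjkkjSjkkjj=>jjkkjkSkjkkjj=>jjkkjkkSkkjkkjj=>jjkkjkkjkkjkkjj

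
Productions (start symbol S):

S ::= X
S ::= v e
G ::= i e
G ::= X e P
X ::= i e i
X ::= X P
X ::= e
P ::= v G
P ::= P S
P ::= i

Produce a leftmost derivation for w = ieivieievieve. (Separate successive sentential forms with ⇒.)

S ⇒ X ⇒ XP ⇒ ieiP ⇒ ieivG ⇒ ieivXeP ⇒ ieivieieP ⇒ ieivieiePS ⇒ ieivieievGS ⇒ ieivieievieS ⇒ ieivieievieve

S ⇒ X   [S ::= X]
X ⇒ XP   [X ::= X P]
XP ⇒ ieiP   [X ::= i e i]
ieiP ⇒ ieivG   [P ::= v G]
ieivG ⇒ ieivXeP   [G ::= X e P]
ieivXeP ⇒ ieivieieP   [X ::= i e i]
ieivieieP ⇒ ieivieiePS   [P ::= P S]
ieivieiePS ⇒ ieivieievGS   [P ::= v G]
ieivieievGS ⇒ ieivieievieS   [G ::= i e]
ieivieievieS ⇒ ieivieievieve   [S ::= v e]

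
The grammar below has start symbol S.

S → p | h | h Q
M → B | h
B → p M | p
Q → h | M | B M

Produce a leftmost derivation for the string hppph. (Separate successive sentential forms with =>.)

S => hQ => hBM => hpMM => hpBM => hppMM => hppBM => hpppM => hppph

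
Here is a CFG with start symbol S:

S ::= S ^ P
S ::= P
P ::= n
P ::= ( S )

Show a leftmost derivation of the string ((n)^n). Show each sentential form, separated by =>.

S => P => (S) => (S^P) => (P^P) => ((S)^P) => ((P)^P) => ((n)^P) => ((n)^n)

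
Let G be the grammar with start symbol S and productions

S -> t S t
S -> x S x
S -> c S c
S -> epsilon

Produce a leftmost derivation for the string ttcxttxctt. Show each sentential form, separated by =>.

S => tSt => ttStt => ttcSctt => ttcxSxctt => ttcxtStxctt => ttcxttxctt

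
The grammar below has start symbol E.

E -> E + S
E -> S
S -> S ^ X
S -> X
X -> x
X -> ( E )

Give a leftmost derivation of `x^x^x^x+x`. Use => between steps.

E=>E+S=>S+S=>S^X+S=>S^X^X+S=>S^X^X^X+S=>X^X^X^X+S=>x^X^X^X+S=>x^x^X^X+S=>x^x^x^X+S=>x^x^x^x+S=>x^x^x^x+X=>x^x^x^x+x

E => E+S   [E -> E + S]
E+S => S+S   [E -> S]
S+S => S^X+S   [S -> S ^ X]
S^X+S => S^X^X+S   [S -> S ^ X]
S^X^X+S => S^X^X^X+S   [S -> S ^ X]
S^X^X^X+S => X^X^X^X+S   [S -> X]
X^X^X^X+S => x^X^X^X+S   [X -> x]
x^X^X^X+S => x^x^X^X+S   [X -> x]
x^x^X^X+S => x^x^x^X+S   [X -> x]
x^x^x^X+S => x^x^x^x+S   [X -> x]
x^x^x^x+S => x^x^x^x+X   [S -> X]
x^x^x^x+X => x^x^x^x+x   [X -> x]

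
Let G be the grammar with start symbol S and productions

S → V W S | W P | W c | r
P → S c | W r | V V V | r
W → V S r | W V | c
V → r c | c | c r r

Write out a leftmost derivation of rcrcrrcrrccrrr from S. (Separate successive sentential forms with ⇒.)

S ⇒ VWS ⇒ rcWS ⇒ rcWVS ⇒ rcWVVS ⇒ rcWVVVS ⇒ rcVSrVVVS ⇒ rcrcSrVVVS ⇒ rcrcrrVVVS ⇒ rcrcrrcrrVVS ⇒ rcrcrrcrrcVS ⇒ rcrcrrcrrccrrS ⇒ rcrcrrcrrccrrr

S ⇒ VWS   [S → V W S]
VWS ⇒ rcWS   [V → r c]
rcWS ⇒ rcWVS   [W → W V]
rcWVS ⇒ rcWVVS   [W → W V]
rcWVVS ⇒ rcWVVVS   [W → W V]
rcWVVVS ⇒ rcVSrVVVS   [W → V S r]
rcVSrVVVS ⇒ rcrcSrVVVS   [V → r c]
rcrcSrVVVS ⇒ rcrcrrVVVS   [S → r]
rcrcrrVVVS ⇒ rcrcrrcrrVVS   [V → c r r]
rcrcrrcrrVVS ⇒ rcrcrrcrrcVS   [V → c]
rcrcrrcrrcVS ⇒ rcrcrrcrrccrrS   [V → c r r]
rcrcrrcrrccrrS ⇒ rcrcrrcrrccrrr   [S → r]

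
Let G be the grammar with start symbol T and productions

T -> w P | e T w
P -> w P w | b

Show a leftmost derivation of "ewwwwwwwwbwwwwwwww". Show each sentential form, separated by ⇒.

T ⇒ eTw ⇒ ewPw ⇒ ewwPww ⇒ ewwwPwww ⇒ ewwwwPwwww ⇒ ewwwwwPwwwww ⇒ ewwwwwwPwwwwww ⇒ ewwwwwwwPwwwwwww ⇒ ewwwwwwwwPwwwwwwww ⇒ ewwwwwwwwbwwwwwwww

T ⇒ eTw   [T -> e T w]
eTw ⇒ ewPw   [T -> w P]
ewPw ⇒ ewwPww   [P -> w P w]
ewwPww ⇒ ewwwPwww   [P -> w P w]
ewwwPwww ⇒ ewwwwPwwww   [P -> w P w]
ewwwwPwwww ⇒ ewwwwwPwwwww   [P -> w P w]
ewwwwwPwwwww ⇒ ewwwwwwPwwwwww   [P -> w P w]
ewwwwwwPwwwwww ⇒ ewwwwwwwPwwwwwww   [P -> w P w]
ewwwwwwwPwwwwwww ⇒ ewwwwwwwwPwwwwwwww   [P -> w P w]
ewwwwwwwwPwwwwwwww ⇒ ewwwwwwwwbwwwwwwww   [P -> b]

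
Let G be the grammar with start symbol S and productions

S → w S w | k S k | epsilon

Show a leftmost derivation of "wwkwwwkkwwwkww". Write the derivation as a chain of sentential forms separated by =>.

S => wSw   [S → w S w]
wSw => wwSww   [S → w S w]
wwSww => wwkSkww   [S → k S k]
wwkSkww => wwkwSwkww   [S → w S w]
wwkwSwkww => wwkwwSwwkww   [S → w S w]
wwkwwSwwkww => wwkwwwSwwwkww   [S → w S w]
wwkwwwSwwwkww => wwkwwwkSkwwwkww   [S → k S k]
wwkwwwkSkwwwkww => wwkwwwkkwwwkww   [S → epsilon]

S=>wSw=>wwSww=>wwkSkww=>wwkwSwkww=>wwkwwSwwkww=>wwkwwwSwwwkww=>wwkwwwkSkwwwkww=>wwkwwwkkwwwkww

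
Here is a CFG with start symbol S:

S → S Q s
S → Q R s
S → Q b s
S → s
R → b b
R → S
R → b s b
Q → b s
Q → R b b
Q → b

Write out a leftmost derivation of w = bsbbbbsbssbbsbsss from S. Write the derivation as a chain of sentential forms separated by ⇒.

S ⇒ QRs ⇒ RbbRs ⇒ SbbRs ⇒ SQsbbRs ⇒ QbsQsbbRs ⇒ RbbbsQsbbRs ⇒ bsbbbbsQsbbRs ⇒ bsbbbbsbssbbRs ⇒ bsbbbbsbssbbSs ⇒ bsbbbbsbssbbSQss ⇒ bsbbbbsbssbbsQss ⇒ bsbbbbsbssbbsbsss

S ⇒ QRs   [S → Q R s]
QRs ⇒ RbbRs   [Q → R b b]
RbbRs ⇒ SbbRs   [R → S]
SbbRs ⇒ SQsbbRs   [S → S Q s]
SQsbbRs ⇒ QbsQsbbRs   [S → Q b s]
QbsQsbbRs ⇒ RbbbsQsbbRs   [Q → R b b]
RbbbsQsbbRs ⇒ bsbbbbsQsbbRs   [R → b s b]
bsbbbbsQsbbRs ⇒ bsbbbbsbssbbRs   [Q → b s]
bsbbbbsbssbbRs ⇒ bsbbbbsbssbbSs   [R → S]
bsbbbbsbssbbSs ⇒ bsbbbbsbssbbSQss   [S → S Q s]
bsbbbbsbssbbSQss ⇒ bsbbbbsbssbbsQss   [S → s]
bsbbbbsbssbbsQss ⇒ bsbbbbsbssbbsbsss   [Q → b s]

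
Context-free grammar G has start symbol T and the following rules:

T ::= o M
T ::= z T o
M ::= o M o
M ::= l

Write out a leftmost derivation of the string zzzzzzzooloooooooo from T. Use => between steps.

T => zTo => zzToo => zzzTooo => zzzzToooo => zzzzzTooooo => zzzzzzToooooo => zzzzzzzTooooooo => zzzzzzzoMooooooo => zzzzzzzooMoooooooo => zzzzzzzooloooooooo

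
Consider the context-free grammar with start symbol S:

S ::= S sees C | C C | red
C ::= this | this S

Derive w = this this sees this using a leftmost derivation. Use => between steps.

S => S sees C => C C sees C => this C sees C => this this sees C => this this sees this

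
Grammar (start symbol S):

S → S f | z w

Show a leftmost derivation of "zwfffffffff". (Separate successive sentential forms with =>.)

S=>Sf=>Sff=>Sfff=>Sffff=>Sfffff=>Sffffff=>Sfffffff=>Sffffffff=>Sfffffffff=>zwfffffffff

S => Sf   [S → S f]
Sf => Sff   [S → S f]
Sff => Sfff   [S → S f]
Sfff => Sffff   [S → S f]
Sffff => Sfffff   [S → S f]
Sfffff => Sffffff   [S → S f]
Sffffff => Sfffffff   [S → S f]
Sfffffff => Sffffffff   [S → S f]
Sffffffff => Sfffffffff   [S → S f]
Sfffffffff => zwfffffffff   [S → z w]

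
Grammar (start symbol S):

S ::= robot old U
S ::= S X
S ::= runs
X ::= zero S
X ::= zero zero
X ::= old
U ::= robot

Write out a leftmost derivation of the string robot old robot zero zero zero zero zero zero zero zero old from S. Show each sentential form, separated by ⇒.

S ⇒ S X ⇒ S X X ⇒ S X X X ⇒ S X X X X ⇒ S X X X X X ⇒ robot old U X X X X X ⇒ robot old robot X X X X X ⇒ robot old robot zero zero X X X X ⇒ robot old robot zero zero zero zero X X X ⇒ robot old robot zero zero zero zero zero zero X X ⇒ robot old robot zero zero zero zero zero zero zero zero X ⇒ robot old robot zero zero zero zero zero zero zero zero old

S ⇒ S X   [S ::= S X]
S X ⇒ S X X   [S ::= S X]
S X X ⇒ S X X X   [S ::= S X]
S X X X ⇒ S X X X X   [S ::= S X]
S X X X X ⇒ S X X X X X   [S ::= S X]
S X X X X X ⇒ robot old U X X X X X   [S ::= robot old U]
robot old U X X X X X ⇒ robot old robot X X X X X   [U ::= robot]
robot old robot X X X X X ⇒ robot old robot zero zero X X X X   [X ::= zero zero]
robot old robot zero zero X X X X ⇒ robot old robot zero zero zero zero X X X   [X ::= zero zero]
robot old robot zero zero zero zero X X X ⇒ robot old robot zero zero zero zero zero zero X X   [X ::= zero zero]
robot old robot zero zero zero zero zero zero X X ⇒ robot old robot zero zero zero zero zero zero zero zero X   [X ::= zero zero]
robot old robot zero zero zero zero zero zero zero zero X ⇒ robot old robot zero zero zero zero zero zero zero zero old   [X ::= old]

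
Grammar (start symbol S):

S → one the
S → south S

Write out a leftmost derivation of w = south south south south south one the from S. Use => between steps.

S => south S => south south S => south south south S => south south south south S => south south south south south S => south south south south south one the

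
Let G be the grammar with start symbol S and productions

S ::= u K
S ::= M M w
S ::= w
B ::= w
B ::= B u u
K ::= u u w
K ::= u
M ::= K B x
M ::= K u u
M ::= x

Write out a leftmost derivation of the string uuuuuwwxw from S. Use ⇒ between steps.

S ⇒ MMw ⇒ KuuMw ⇒ uuuMw ⇒ uuuKBxw ⇒ uuuuuwBxw ⇒ uuuuuwwxw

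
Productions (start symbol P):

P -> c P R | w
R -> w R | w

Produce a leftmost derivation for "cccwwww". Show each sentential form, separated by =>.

P => cPR => ccPRR => cccPRRR => cccwRRR => cccwwRR => cccwwwR => cccwwww

P => cPR   [P -> c P R]
cPR => ccPRR   [P -> c P R]
ccPRR => cccPRRR   [P -> c P R]
cccPRRR => cccwRRR   [P -> w]
cccwRRR => cccwwRR   [R -> w]
cccwwRR => cccwwwR   [R -> w]
cccwwwR => cccwwww   [R -> w]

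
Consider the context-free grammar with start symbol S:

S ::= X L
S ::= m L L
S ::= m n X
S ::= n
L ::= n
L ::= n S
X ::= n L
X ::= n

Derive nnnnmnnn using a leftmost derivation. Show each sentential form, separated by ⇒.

S⇒XL⇒nLL⇒nnSL⇒nnnL⇒nnnnS⇒nnnnmnX⇒nnnnmnnL⇒nnnnmnnn

S ⇒ XL   [S ::= X L]
XL ⇒ nLL   [X ::= n L]
nLL ⇒ nnSL   [L ::= n S]
nnSL ⇒ nnnL   [S ::= n]
nnnL ⇒ nnnnS   [L ::= n S]
nnnnS ⇒ nnnnmnX   [S ::= m n X]
nnnnmnX ⇒ nnnnmnnL   [X ::= n L]
nnnnmnnL ⇒ nnnnmnnn   [L ::= n]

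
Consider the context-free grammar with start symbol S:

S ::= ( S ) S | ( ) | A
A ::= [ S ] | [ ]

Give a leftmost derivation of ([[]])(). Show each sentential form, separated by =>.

S=>(S)S=>(A)S=>([S])S=>([A])S=>([[]])S=>([[]])()

S => (S)S   [S ::= ( S ) S]
(S)S => (A)S   [S ::= A]
(A)S => ([S])S   [A ::= [ S ]]
([S])S => ([A])S   [S ::= A]
([A])S => ([[]])S   [A ::= [ ]]
([[]])S => ([[]])()   [S ::= ( )]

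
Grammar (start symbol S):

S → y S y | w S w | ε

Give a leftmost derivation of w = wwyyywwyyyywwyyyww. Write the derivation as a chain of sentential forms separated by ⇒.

S ⇒ wSw ⇒ wwSww ⇒ wwySyww ⇒ wwyySyyww ⇒ wwyyySyyyww ⇒ wwyyywSwyyyww ⇒ wwyyywwSwwyyyww ⇒ wwyyywwySywwyyyww ⇒ wwyyywwyySyywwyyyww ⇒ wwyyywwyyyywwyyyww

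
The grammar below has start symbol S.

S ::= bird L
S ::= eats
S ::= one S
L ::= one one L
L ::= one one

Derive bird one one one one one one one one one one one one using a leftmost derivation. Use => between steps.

S => bird L => bird one one L => bird one one one one L => bird one one one one one one L => bird one one one one one one one one L => bird one one one one one one one one one one L => bird one one one one one one one one one one one one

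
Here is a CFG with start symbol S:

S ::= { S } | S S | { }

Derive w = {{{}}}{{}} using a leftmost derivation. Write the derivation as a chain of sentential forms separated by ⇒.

S⇒SS⇒{S}S⇒{{S}}S⇒{{{}}}S⇒{{{}}}{S}⇒{{{}}}{{}}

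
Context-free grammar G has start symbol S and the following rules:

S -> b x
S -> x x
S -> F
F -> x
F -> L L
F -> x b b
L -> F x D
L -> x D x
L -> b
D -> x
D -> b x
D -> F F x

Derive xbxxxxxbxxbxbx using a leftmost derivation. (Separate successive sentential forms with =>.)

S => F => LL => xDxL => xbxxL => xbxxFxD => xbxxLLxD => xbxxFxDLxD => xbxxLLxDLxD => xbxxxDxLxDLxD => xbxxxxxLxDLxD => xbxxxxxbxDLxD => xbxxxxxbxxLxD => xbxxxxxbxxbxD => xbxxxxxbxxbxbx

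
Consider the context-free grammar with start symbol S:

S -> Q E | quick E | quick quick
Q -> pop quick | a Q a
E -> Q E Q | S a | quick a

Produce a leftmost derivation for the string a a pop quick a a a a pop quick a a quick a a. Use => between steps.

S => Q E => a Q a E => a a Q a a E => a a pop quick a a E => a a pop quick a a S a => a a pop quick a a Q E a => a a pop quick a a a Q a E a => a a pop quick a a a a Q a a E a => a a pop quick a a a a pop quick a a E a => a a pop quick a a a a pop quick a a quick a a

S => Q E   [S -> Q E]
Q E => a Q a E   [Q -> a Q a]
a Q a E => a a Q a a E   [Q -> a Q a]
a a Q a a E => a a pop quick a a E   [Q -> pop quick]
a a pop quick a a E => a a pop quick a a S a   [E -> S a]
a a pop quick a a S a => a a pop quick a a Q E a   [S -> Q E]
a a pop quick a a Q E a => a a pop quick a a a Q a E a   [Q -> a Q a]
a a pop quick a a a Q a E a => a a pop quick a a a a Q a a E a   [Q -> a Q a]
a a pop quick a a a a Q a a E a => a a pop quick a a a a pop quick a a E a   [Q -> pop quick]
a a pop quick a a a a pop quick a a E a => a a pop quick a a a a pop quick a a quick a a   [E -> quick a]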